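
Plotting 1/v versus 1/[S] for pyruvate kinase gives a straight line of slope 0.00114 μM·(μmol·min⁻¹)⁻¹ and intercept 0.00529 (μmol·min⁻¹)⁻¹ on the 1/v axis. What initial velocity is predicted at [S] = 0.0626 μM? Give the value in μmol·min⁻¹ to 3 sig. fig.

42.6 μmol·min⁻¹

The y-intercept is 1/Vmax, so Vmax = 1/0.00529 = 189 μmol·min⁻¹.
The slope is Km/Vmax, so Km = 0.00114 × 189 = 0.216 μM.
Then v = 189 × 0.0626/(0.216 + 0.0626) = 42.6 μmol·min⁻¹.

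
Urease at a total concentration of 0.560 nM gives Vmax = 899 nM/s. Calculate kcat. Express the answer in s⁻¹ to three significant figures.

1610 s⁻¹

kcat = Vmax/[E]total = 899 nM/s / 0.560 nM = 1610 s⁻¹.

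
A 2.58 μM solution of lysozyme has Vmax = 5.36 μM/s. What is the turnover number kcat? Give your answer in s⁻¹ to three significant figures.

kcat = Vmax/[E]total = 5.36 μM/s / 2.58 μM = 2.08 s⁻¹.

2.08 s⁻¹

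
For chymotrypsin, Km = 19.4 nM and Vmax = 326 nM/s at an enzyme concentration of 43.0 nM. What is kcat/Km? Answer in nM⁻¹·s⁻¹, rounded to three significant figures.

kcat = Vmax/[E]total = 326/43.0 = 7.58 s⁻¹.
kcat/Km = 7.58/19.4 = 0.391 nM⁻¹·s⁻¹.

0.391 nM⁻¹·s⁻¹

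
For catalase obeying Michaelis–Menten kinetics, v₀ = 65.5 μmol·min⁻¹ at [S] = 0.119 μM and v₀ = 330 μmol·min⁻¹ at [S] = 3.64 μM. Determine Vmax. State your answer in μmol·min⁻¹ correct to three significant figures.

382 μmol·min⁻¹

In reciprocal form, 1/v = (Km/Vmax)·(1/[S]) + 1/Vmax. The two points give (1/[S], 1/v) = (8.403, 0.01527) and (0.2747, 0.003030).
Slope = (0.01527 − 0.003030)/(8.403 − 0.2747) = 0.001505; intercept = 0.01527 − 0.001505×8.403 = 0.002617.
Vmax = 1/intercept = 382 μmol·min⁻¹; Km = slope × Vmax = 0.001505 × 382 = 0.575 μM.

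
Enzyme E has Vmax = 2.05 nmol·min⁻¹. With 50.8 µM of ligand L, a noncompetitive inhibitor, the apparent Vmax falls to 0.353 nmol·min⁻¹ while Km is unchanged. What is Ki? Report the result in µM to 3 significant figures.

Noncompetitive: Vmax,app = Vmax/α with α = 1 + [I]/Ki.
α = Vmax/Vmax,app = 2.05/0.353 = 5.807.
Ki = [I]/(α − 1) = 50.8/4.807 = 10.6 µM.

10.6 µM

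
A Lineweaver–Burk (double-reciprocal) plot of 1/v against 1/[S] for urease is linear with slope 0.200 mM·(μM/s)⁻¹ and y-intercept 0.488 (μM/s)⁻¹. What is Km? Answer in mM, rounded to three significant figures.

0.410 mM

y-intercept = 1/Vmax ⇒ Vmax = 2.05 μM/s; slope = Km/Vmax ⇒ Km = slope × Vmax.
Km = 0.200 × 2.05 = 0.410 mM.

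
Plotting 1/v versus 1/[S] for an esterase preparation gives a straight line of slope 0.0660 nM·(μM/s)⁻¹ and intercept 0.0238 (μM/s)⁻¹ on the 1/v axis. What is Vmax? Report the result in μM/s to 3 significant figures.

The y-intercept of a Lineweaver–Burk plot equals 1/Vmax, so Vmax = 1/0.0238 = 42.0 μM/s.

42.0 μM/s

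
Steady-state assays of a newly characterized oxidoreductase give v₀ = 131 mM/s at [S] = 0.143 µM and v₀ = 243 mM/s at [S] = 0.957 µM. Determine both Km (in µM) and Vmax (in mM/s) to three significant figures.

Km = 0.169 µM; Vmax = 286 mM/s

In reciprocal form, 1/v = (Km/Vmax)·(1/[S]) + 1/Vmax. The two points give (1/[S], 1/v) = (6.993, 0.007634) and (1.045, 0.004115).
Slope = (0.007634 − 0.004115)/(6.993 − 1.045) = 0.0005915; intercept = 0.007634 − 0.0005915×6.993 = 0.003497.
Vmax = 1/intercept = 286 mM/s; Km = slope × Vmax = 0.0005915 × 286 = 0.169 µM.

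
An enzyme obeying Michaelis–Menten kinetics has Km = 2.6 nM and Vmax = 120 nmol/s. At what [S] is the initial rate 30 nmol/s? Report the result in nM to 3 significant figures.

0.867 nM

Rearranging v = Vmax[S]/(Km+[S]) gives [S] = Km·v/(Vmax − v).
[S] = 2.6 × 30 / (120 − 30) = 78.00/90.00 = 0.867 nM.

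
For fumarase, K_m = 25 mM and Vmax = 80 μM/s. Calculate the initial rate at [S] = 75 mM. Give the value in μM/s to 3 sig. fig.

60.0 μM/s

v = Vmax·[S]/(Km + [S]) = 80 × 75 / (25 + 75)
  = 6000 / 100.0 = 60.0 μM/s.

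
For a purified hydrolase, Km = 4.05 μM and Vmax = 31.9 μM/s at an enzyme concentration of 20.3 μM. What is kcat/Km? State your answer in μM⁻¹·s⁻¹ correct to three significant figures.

kcat = Vmax/[E]total = 31.9/20.3 = 1.57 s⁻¹.
kcat/Km = 1.57/4.05 = 0.388 μM⁻¹·s⁻¹.

0.388 μM⁻¹·s⁻¹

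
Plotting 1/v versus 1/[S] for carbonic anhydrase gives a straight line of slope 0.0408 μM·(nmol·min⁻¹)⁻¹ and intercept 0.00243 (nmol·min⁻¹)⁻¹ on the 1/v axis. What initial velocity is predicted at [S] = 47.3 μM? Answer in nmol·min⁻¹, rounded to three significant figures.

304 nmol·min⁻¹

The y-intercept is 1/Vmax, so Vmax = 1/0.00243 = 412 nmol·min⁻¹.
The slope is Km/Vmax, so Km = 0.0408 × 412 = 16.8 μM.
Then v = 412 × 47.3/(16.8 + 47.3) = 304 nmol·min⁻¹.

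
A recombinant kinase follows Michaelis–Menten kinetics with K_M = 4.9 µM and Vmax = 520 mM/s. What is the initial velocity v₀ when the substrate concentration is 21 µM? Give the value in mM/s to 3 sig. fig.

[S]/(Km+[S]) = 21/25.90 = 0.8108, the fractional saturation.
v = 0.8108 × Vmax = 0.8108 × 520 = 422 mM/s.

422 mM/s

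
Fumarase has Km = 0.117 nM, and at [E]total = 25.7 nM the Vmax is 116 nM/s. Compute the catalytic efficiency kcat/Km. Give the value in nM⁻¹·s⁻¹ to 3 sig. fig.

kcat = Vmax/[E]total = 116/25.7 = 4.51 s⁻¹.
kcat/Km = 4.51/0.117 = 38.6 nM⁻¹·s⁻¹.

38.6 nM⁻¹·s⁻¹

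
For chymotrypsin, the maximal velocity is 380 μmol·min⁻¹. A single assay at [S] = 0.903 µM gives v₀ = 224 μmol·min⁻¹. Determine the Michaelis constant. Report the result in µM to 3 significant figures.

v/Vmax = 224/380 = 0.5895 = [S]/(Km+[S]).
So Km + [S] = [S]/0.5895 = 1.532 µM, giving Km = 1.532 − 0.903 = 0.629 µM.

0.629 µM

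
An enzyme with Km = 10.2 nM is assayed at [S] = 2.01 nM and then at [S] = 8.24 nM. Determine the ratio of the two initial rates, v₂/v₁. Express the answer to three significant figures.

The fractional saturations are [S]/(Km+[S]) = 2.01/12.21 = 0.1646 and 8.24/18.44 = 0.4469.
v₂/v₁ is just their ratio: 0.4469/0.1646 = 2.71.

2.71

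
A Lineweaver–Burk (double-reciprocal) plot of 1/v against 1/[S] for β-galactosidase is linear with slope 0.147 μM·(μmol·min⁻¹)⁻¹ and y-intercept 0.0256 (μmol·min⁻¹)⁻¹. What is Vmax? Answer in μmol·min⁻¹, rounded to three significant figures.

The y-intercept of a Lineweaver–Burk plot equals 1/Vmax, so Vmax = 1/0.0256 = 39.1 μmol·min⁻¹.

39.1 μmol·min⁻¹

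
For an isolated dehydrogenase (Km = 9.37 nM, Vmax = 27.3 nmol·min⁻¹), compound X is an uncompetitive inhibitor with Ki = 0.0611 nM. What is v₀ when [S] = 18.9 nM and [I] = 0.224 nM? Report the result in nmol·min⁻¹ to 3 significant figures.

5.29 nmol·min⁻¹

With α = 1 + [I]/Ki = 1 + 0.224/0.0611 = 4.666, the uncompetitive rate law is v = (Vmax/α)·[S] / (Km/α + [S]).
v = (27.3/4.666)×18.9 / (9.37/4.666 + 18.9) = 110.6/20.91 = 5.29 nmol·min⁻¹.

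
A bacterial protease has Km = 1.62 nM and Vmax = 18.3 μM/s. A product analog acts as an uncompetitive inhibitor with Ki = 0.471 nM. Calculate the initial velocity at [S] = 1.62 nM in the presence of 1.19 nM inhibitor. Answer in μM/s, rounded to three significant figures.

4.04 μM/s

With α = 1 + [I]/Ki = 1 + 1.19/0.471 = 3.527, the uncompetitive rate law is v = (Vmax/α)·[S] / (Km/α + [S]).
v = (18.3/3.527)×1.62 / (1.62/3.527 + 1.62) = 8.407/2.079 = 4.04 μM/s.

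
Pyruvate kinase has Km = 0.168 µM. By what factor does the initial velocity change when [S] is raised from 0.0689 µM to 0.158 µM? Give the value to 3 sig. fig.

1.67

Since Vmax cancels, v₂/v₁ = [S]₂(Km+[S]₁) / [S]₁(Km+[S]₂).
= 0.158×(0.168+0.0689) / (0.0689×(0.168+0.158)) = 0.03743/0.02246 = 1.67.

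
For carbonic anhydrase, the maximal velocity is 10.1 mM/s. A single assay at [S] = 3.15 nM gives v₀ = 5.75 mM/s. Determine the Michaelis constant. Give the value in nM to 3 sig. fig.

v/Vmax = 5.75/10.1 = 0.5693 = [S]/(Km+[S]).
So Km + [S] = [S]/0.5693 = 5.533 nM, giving Km = 5.533 − 3.15 = 2.38 nM.

2.38 nM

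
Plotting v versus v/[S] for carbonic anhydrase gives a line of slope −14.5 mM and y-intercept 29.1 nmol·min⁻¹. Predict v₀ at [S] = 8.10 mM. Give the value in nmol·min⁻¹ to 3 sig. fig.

In the Eadie–Hofstee form v = Vmax − Km·(v/[S]), the slope is −Km and the intercept is Vmax, so Km = 14.5 mM and Vmax = 29.1 nmol·min⁻¹.
v = 29.1 × 8.10/(14.5 + 8.10) = 10.4 nmol·min⁻¹.

10.4 nmol·min⁻¹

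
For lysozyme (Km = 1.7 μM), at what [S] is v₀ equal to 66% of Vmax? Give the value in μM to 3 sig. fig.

v/Vmax = [S]/(Km+[S]) = 0.66, so [S] = Km·0.66/(1 − 0.66) = 1.7 × 1.941.
[S] = 3.30 μM.

3.30 μM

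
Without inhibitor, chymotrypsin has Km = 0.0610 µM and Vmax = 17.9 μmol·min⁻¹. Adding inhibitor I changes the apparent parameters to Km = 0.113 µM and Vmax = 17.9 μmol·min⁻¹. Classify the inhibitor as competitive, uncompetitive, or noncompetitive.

competitive

Km increases (0.0610 → 0.113 µM) while Vmax is unchanged — the hallmark of competitive inhibition.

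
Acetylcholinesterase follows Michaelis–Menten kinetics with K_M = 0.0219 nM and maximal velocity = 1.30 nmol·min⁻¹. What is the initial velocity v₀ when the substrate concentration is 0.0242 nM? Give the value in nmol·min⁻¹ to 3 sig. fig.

v = Vmax·[S]/(Km + [S]) = 1.30 × 0.0242 / (0.0219 + 0.0242)
  = 0.03146 / 0.04610 = 0.682 nmol·min⁻¹.

0.682 nmol·min⁻¹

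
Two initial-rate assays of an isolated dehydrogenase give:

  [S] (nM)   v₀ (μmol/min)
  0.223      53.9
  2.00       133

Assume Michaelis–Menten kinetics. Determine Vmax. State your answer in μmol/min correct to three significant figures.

163 μmol/min

From v = Vmax[S]/(Km+[S]), each point gives Vmax = v(Km+[S])/[S].
Equating: 53.9(Km+0.223)/0.223 = 133(Km+2.00)/2.00.
241.7·Km + 53.9 = 66.50·Km + 133, so (241.7 − 66.50)·Km = 133 − 53.9.
Km = 79.10/175.2 = 0.451 nM; then Vmax = 53.9(0.451+0.223)/0.223 = 163 μmol/min.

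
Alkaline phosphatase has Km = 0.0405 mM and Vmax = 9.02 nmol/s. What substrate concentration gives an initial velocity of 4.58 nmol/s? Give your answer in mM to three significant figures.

0.0418 mM

The required fractional saturation is v/Vmax = 4.58/9.02 = 0.5078.
Then [S]/(Km+[S]) = 0.5078 ⇒ [S] = 0.0405 × 0.5078/(1 − 0.5078) = 0.0418 mM.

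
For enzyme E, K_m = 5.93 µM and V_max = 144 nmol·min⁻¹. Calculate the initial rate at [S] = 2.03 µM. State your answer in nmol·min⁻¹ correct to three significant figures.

36.7 nmol·min⁻¹

[S]/(Km+[S]) = 2.03/7.960 = 0.2550, the fractional saturation.
v = 0.2550 × Vmax = 0.2550 × 144 = 36.7 nmol·min⁻¹.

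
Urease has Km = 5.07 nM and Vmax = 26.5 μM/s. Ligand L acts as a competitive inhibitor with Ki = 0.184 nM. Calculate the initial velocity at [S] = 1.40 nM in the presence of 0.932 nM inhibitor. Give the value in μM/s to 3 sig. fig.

α = 1 + [I]/Ki = 1 + 0.932/0.184 = 6.065.
For a competitive inhibitor, Vmax is unchanged and the apparent Km becomes α·Km: Km,app = 30.8 nM, Vmax,app = 26.5 μM/s.
v = Vmax,app·[S]/(Km,app + [S]) = 26.5 × 1.40/(30.8 + 1.40) = 1.15 μM/s.

1.15 μM/s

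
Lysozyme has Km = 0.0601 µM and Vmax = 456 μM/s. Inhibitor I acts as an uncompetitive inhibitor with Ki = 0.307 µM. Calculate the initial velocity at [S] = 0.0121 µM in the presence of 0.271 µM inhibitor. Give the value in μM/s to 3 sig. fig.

With α = 1 + [I]/Ki = 1 + 0.271/0.307 = 1.883, the uncompetitive rate law is v = (Vmax/α)·[S] / (Km/α + [S]).
v = (456/1.883)×0.0121 / (0.0601/1.883 + 0.0121) = 2.931/0.04402 = 66.6 μM/s.

66.6 μM/s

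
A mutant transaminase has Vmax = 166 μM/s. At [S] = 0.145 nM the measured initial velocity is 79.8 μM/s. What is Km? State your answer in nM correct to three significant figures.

v/Vmax = 79.8/166 = 0.4807 = [S]/(Km+[S]).
So Km + [S] = [S]/0.4807 = 0.3016 nM, giving Km = 0.3016 − 0.145 = 0.157 nM.

0.157 nM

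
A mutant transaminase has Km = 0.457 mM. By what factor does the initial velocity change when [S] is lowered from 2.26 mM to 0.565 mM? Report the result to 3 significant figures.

0.665

Since Vmax cancels, v₂/v₁ = [S]₂(Km+[S]₁) / [S]₁(Km+[S]₂).
= 0.565×(0.457+2.26) / (2.26×(0.457+0.565)) = 1.535/2.310 = 0.665.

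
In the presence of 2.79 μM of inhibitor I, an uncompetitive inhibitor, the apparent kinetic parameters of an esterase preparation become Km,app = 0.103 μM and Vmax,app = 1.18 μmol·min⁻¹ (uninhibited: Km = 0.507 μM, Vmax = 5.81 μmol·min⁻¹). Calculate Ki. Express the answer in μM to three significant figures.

Uncompetitive: Vmax,app = Vmax/α (and Km,app = Km/α) with α = 1 + [I]/Ki.
α = Vmax/Vmax,app = 5.81/1.18 = 4.924.
Since α = 1 + [I]/Ki, [I]/Ki = 4.924 − 1 = 3.924 and Ki = 2.79/3.924 = 0.711 μM.

0.711 μM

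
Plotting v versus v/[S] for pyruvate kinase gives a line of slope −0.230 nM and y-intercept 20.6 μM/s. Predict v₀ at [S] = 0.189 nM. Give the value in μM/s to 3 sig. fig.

9.29 μM/s

In the Eadie–Hofstee form v = Vmax − Km·(v/[S]), the slope is −Km and the intercept is Vmax, so Km = 0.230 nM and Vmax = 20.6 μM/s.
v = 20.6 × 0.189/(0.230 + 0.189) = 9.29 μM/s.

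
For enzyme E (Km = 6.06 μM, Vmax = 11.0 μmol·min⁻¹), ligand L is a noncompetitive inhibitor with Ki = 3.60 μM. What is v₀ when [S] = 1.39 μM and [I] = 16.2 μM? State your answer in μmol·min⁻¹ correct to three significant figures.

With α = 1 + [I]/Ki = 1 + 16.2/3.60 = 5.500, the noncompetitive rate law is v = (Vmax/α)·[S] / (Km + [S]).
v = (11.0/5.500)×1.39 / (6.06 + 1.39) = 2.780/7.450 = 0.373 μmol·min⁻¹.

0.373 μmol·min⁻¹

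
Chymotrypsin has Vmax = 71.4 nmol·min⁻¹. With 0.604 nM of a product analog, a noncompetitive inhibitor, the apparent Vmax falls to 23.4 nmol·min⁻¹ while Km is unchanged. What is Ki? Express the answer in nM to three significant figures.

Noncompetitive: Vmax,app = Vmax/α with α = 1 + [I]/Ki.
α = Vmax/Vmax,app = 71.4/23.4 = 3.051.
Ki = [I]/(α − 1) = 0.604/2.051 = 0.294 nM.

0.294 nM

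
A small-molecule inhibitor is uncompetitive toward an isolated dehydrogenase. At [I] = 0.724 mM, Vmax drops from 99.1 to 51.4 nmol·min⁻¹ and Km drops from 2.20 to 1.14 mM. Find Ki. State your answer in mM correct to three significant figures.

0.780 mM

Uncompetitive: Vmax,app = Vmax/α (and Km,app = Km/α) with α = 1 + [I]/Ki.
α = Vmax/Vmax,app = 99.1/51.4 = 1.928.
Since α = 1 + [I]/Ki, [I]/Ki = 1.928 − 1 = 0.9280 and Ki = 0.724/0.9280 = 0.780 mM.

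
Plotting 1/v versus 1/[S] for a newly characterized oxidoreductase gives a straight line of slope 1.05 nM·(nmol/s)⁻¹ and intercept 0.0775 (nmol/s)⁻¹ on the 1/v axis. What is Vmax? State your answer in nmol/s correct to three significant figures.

12.9 nmol/s

The y-intercept of a Lineweaver–Burk plot equals 1/Vmax, so Vmax = 1/0.0775 = 12.9 nmol/s.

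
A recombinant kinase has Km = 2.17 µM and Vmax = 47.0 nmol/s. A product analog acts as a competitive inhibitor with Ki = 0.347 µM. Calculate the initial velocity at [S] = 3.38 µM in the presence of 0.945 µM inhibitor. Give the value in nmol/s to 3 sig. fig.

With α = 1 + [I]/Ki = 1 + 0.945/0.347 = 3.723, the competitive rate law is v = Vmax[S] / (αKm + [S]).
v = 47.0×3.38 / (3.723×2.17 + 3.38) = 158.9/11.46 = 13.9 nmol/s.

13.9 nmol/s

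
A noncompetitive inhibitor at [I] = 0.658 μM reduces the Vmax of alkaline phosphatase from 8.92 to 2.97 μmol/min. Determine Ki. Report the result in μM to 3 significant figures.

Noncompetitive: Vmax,app = Vmax/α with α = 1 + [I]/Ki.
α = Vmax/Vmax,app = 8.92/2.97 = 3.003.
Since α = 1 + [I]/Ki, [I]/Ki = 3.003 − 1 = 2.003 and Ki = 0.658/2.003 = 0.328 μM.

0.328 μM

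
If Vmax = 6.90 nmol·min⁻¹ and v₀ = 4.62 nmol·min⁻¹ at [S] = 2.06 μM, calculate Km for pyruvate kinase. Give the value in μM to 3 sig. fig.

1.02 μM

From v = Vmax[S]/(Km+[S]), Km = [S](Vmax − v)/v.
Km = 2.06 × (6.90 − 4.62) / 4.62 = 4.697/4.62 = 1.02 μM.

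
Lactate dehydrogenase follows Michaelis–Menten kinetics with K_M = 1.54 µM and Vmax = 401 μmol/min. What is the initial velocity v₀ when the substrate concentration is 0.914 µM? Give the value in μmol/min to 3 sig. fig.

149 μmol/min

v = Vmax·[S]/(Km + [S]) = 401 × 0.914 / (1.54 + 0.914)
  = 366.5 / 2.454 = 149 μmol/min.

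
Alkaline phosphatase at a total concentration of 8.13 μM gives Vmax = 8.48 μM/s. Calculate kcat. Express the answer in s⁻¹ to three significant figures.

kcat = Vmax/[E]total = 8.48 μM/s / 8.13 μM = 1.04 s⁻¹.

1.04 s⁻¹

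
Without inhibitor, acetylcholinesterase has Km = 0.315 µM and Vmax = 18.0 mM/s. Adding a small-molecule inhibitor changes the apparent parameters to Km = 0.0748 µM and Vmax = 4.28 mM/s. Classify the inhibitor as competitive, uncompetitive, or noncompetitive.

uncompetitive

Both Km and Vmax decrease by the same factor (~4.21-fold) — characteristic of uncompetitive inhibition.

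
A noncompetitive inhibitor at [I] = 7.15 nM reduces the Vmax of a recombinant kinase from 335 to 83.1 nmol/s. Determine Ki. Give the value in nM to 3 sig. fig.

Noncompetitive: Vmax,app = Vmax/α with α = 1 + [I]/Ki.
α = Vmax/Vmax,app = 335/83.1 = 4.031.
Ki = [I]/(α − 1) = 7.15/3.031 = 2.36 nM.

2.36 nM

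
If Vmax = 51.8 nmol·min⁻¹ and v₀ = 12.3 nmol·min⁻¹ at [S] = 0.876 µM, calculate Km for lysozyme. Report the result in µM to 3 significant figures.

2.81 µM

v/Vmax = 12.3/51.8 = 0.2375 = [S]/(Km+[S]).
So Km + [S] = [S]/0.2375 = 3.689 µM, giving Km = 3.689 − 0.876 = 2.81 µM.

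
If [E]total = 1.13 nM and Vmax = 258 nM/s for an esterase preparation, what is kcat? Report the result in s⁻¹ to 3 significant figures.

228 s⁻¹

kcat = Vmax/[E]total = 258 nM/s / 1.13 nM = 228 s⁻¹.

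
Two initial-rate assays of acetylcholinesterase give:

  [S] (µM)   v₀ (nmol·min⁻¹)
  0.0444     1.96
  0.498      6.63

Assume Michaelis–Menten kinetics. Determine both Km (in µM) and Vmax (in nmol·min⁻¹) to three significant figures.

In reciprocal form, 1/v = (Km/Vmax)·(1/[S]) + 1/Vmax. The two points give (1/[S], 1/v) = (22.52, 0.5102) and (2.008, 0.1508).
Slope = (0.5102 − 0.1508)/(22.52 − 2.008) = 0.01752; intercept = 0.5102 − 0.01752×22.52 = 0.1157.
Vmax = 1/intercept = 8.65 nmol·min⁻¹; Km = slope × Vmax = 0.01752 × 8.65 = 0.151 µM.

Km = 0.151 µM; Vmax = 8.65 nmol·min⁻¹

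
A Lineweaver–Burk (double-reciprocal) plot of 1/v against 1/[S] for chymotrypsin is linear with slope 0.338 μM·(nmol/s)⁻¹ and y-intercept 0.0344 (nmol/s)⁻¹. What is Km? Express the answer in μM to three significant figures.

y-intercept = 1/Vmax ⇒ Vmax = 29.1 nmol/s; slope = Km/Vmax ⇒ Km = slope × Vmax.
Km = 0.338 × 29.1 = 9.83 μM.

9.83 μM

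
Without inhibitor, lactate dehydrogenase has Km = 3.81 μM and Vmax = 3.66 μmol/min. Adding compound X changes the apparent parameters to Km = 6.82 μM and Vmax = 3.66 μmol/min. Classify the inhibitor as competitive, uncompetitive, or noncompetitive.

Km increases (3.81 → 6.82 μM) while Vmax is unchanged — the hallmark of competitive inhibition.

competitive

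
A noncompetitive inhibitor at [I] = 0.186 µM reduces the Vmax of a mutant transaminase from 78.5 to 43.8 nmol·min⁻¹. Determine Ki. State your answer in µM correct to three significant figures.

0.235 µM

Noncompetitive: Vmax,app = Vmax/α with α = 1 + [I]/Ki.
α = Vmax/Vmax,app = 78.5/43.8 = 1.792.
Since α = 1 + [I]/Ki, [I]/Ki = 1.792 − 1 = 0.7922 and Ki = 0.186/0.7922 = 0.235 µM.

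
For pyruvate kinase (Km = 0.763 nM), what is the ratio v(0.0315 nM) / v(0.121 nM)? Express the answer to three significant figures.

0.290

The fractional saturations are [S]/(Km+[S]) = 0.121/0.8840 = 0.1369 and 0.0315/0.7945 = 0.03965.
v₂/v₁ is just their ratio: 0.03965/0.1369 = 0.290.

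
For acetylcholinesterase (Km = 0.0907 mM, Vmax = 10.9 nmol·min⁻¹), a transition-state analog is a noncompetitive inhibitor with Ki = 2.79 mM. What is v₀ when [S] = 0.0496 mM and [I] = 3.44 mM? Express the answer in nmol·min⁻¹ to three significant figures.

1.73 nmol·min⁻¹

With α = 1 + [I]/Ki = 1 + 3.44/2.79 = 2.233, the noncompetitive rate law is v = (Vmax/α)·[S] / (Km + [S]).
v = (10.9/2.233)×0.0496 / (0.0907 + 0.0496) = 0.2421/0.1403 = 1.73 nmol·min⁻¹.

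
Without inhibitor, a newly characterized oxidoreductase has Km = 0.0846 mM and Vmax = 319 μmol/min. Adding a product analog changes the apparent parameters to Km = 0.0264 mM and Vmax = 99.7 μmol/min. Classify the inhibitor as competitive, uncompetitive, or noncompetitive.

Both Km and Vmax decrease by the same factor (~3.20-fold) — characteristic of uncompetitive inhibition.

uncompetitive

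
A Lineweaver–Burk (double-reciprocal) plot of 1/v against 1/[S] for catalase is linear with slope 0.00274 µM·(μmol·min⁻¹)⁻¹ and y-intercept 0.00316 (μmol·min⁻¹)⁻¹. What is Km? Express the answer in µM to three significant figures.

0.867 µM

y-intercept = 1/Vmax ⇒ Vmax = 316 μmol·min⁻¹; slope = Km/Vmax ⇒ Km = slope × Vmax.
Km = 0.00274 × 316 = 0.867 µM.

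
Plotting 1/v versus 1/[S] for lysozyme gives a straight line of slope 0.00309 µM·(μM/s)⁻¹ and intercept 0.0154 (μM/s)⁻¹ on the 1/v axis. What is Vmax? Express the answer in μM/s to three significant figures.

The y-intercept of a Lineweaver–Burk plot equals 1/Vmax, so Vmax = 1/0.0154 = 64.9 μM/s.

64.9 μM/s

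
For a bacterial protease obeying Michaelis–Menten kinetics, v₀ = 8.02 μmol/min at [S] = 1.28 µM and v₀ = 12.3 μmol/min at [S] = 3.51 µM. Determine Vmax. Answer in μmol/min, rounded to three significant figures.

17.7 μmol/min

From v = Vmax[S]/(Km+[S]), each point gives Vmax = v(Km+[S])/[S].
Equating: 8.02(Km+1.28)/1.28 = 12.3(Km+3.51)/3.51.
6.266·Km + 8.02 = 3.504·Km + 12.3, so (6.266 − 3.504)·Km = 12.3 − 8.02.
Km = 4.280/2.761 = 1.55 µM; then Vmax = 8.02(1.55+1.28)/1.28 = 17.7 μmol/min.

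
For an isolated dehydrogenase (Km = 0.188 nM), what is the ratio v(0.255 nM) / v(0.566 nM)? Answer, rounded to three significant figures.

Since Vmax cancels, v₂/v₁ = [S]₂(Km+[S]₁) / [S]₁(Km+[S]₂).
= 0.255×(0.188+0.566) / (0.566×(0.188+0.255)) = 0.1923/0.2507 = 0.767.

0.767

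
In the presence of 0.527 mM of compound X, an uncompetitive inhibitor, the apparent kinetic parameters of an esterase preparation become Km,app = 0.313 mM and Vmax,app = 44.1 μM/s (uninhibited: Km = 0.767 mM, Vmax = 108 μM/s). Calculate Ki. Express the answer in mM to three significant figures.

Uncompetitive: Vmax,app = Vmax/α (and Km,app = Km/α) with α = 1 + [I]/Ki.
α = Vmax/Vmax,app = 108/44.1 = 2.449.
Ki = [I]/(α − 1) = 0.527/1.449 = 0.364 mM.

0.364 mM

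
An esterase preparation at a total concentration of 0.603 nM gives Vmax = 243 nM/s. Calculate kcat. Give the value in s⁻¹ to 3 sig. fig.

kcat = Vmax/[E]total = 243 nM/s / 0.603 nM = 403 s⁻¹.

403 s⁻¹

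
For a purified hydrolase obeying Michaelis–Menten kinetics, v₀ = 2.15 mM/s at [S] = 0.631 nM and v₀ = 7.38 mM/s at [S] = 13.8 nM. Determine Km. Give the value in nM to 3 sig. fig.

1.82 nM

From v = Vmax[S]/(Km+[S]), each point gives Vmax = v(Km+[S])/[S].
Equating: 2.15(Km+0.631)/0.631 = 7.38(Km+13.8)/13.8.
3.407·Km + 2.15 = 0.5348·Km + 7.38, so (3.407 − 0.5348)·Km = 7.38 − 2.15.
Km = 5.230/2.873 = 1.82 nM; then Vmax = 2.15(1.82+0.631)/0.631 = 8.35 mM/s.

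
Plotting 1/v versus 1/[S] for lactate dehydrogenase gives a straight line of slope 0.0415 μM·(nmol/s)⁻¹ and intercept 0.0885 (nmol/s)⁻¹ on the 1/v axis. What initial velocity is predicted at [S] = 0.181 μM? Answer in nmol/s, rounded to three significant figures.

The y-intercept is 1/Vmax, so Vmax = 1/0.0885 = 11.3 nmol/s.
The slope is Km/Vmax, so Km = 0.0415 × 11.3 = 0.469 μM.
Then v = 11.3 × 0.181/(0.469 + 0.181) = 3.15 nmol/s.

3.15 nmol/s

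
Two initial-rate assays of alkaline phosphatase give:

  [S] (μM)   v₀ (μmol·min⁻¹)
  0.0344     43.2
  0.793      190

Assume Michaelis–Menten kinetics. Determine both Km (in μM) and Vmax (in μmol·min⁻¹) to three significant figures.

In reciprocal form, 1/v = (Km/Vmax)·(1/[S]) + 1/Vmax. The two points give (1/[S], 1/v) = (29.07, 0.02315) and (1.261, 0.005263).
Slope = (0.02315 − 0.005263)/(29.07 − 1.261) = 0.0006431; intercept = 0.02315 − 0.0006431×29.07 = 0.004452.
Vmax = 1/intercept = 225 μmol·min⁻¹; Km = slope × Vmax = 0.0006431 × 225 = 0.144 μM.

Km = 0.144 μM; Vmax = 225 μmol·min⁻¹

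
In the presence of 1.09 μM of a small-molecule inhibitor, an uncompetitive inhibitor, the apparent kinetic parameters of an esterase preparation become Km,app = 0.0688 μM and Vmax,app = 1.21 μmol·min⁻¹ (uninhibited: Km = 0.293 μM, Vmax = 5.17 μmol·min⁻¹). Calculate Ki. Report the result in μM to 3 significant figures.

0.333 μM

Uncompetitive: Vmax,app = Vmax/α (and Km,app = Km/α) with α = 1 + [I]/Ki.
α = Vmax/Vmax,app = 5.17/1.21 = 4.273.
Since α = 1 + [I]/Ki, [I]/Ki = 4.273 − 1 = 3.273 and Ki = 1.09/3.273 = 0.333 μM.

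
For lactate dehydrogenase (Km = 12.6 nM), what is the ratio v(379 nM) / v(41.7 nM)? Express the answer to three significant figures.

1.26

Since Vmax cancels, v₂/v₁ = [S]₂(Km+[S]₁) / [S]₁(Km+[S]₂).
= 379×(12.6+41.7) / (41.7×(12.6+379)) = 20580/16330 = 1.26.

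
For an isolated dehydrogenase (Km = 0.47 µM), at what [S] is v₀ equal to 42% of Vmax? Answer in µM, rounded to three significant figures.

v/Vmax = [S]/(Km+[S]) = 0.42, so [S] = Km·0.42/(1 − 0.42) = 0.47 × 0.7241.
[S] = 0.340 µM.

0.340 µM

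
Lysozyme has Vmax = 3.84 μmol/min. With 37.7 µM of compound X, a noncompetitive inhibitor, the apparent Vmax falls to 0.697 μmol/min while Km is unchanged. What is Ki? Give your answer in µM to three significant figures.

8.36 µM

Noncompetitive: Vmax,app = Vmax/α with α = 1 + [I]/Ki.
α = Vmax/Vmax,app = 3.84/0.697 = 5.509.
Since α = 1 + [I]/Ki, [I]/Ki = 5.509 − 1 = 4.509 and Ki = 37.7/4.509 = 8.36 µM.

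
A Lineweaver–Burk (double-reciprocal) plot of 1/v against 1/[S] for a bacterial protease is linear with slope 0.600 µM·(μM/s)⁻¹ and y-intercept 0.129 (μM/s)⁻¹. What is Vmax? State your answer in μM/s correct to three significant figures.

7.75 μM/s

The y-intercept of a Lineweaver–Burk plot equals 1/Vmax, so Vmax = 1/0.129 = 7.75 μM/s.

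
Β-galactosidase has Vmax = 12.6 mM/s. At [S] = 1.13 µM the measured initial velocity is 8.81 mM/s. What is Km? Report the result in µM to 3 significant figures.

0.486 µM

From v = Vmax[S]/(Km+[S]), Km = [S](Vmax − v)/v.
Km = 1.13 × (12.6 − 8.81) / 8.81 = 4.283/8.81 = 0.486 µM.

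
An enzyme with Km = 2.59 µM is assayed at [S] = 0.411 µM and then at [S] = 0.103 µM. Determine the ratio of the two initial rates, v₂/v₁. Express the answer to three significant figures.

The fractional saturations are [S]/(Km+[S]) = 0.411/3.001 = 0.1370 and 0.103/2.693 = 0.03825.
v₂/v₁ is just their ratio: 0.03825/0.1370 = 0.279.

0.279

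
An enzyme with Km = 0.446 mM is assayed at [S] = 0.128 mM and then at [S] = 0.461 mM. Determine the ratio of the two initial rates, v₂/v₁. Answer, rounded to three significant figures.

2.28

Since Vmax cancels, v₂/v₁ = [S]₂(Km+[S]₁) / [S]₁(Km+[S]₂).
= 0.461×(0.446+0.128) / (0.128×(0.446+0.461)) = 0.2646/0.1161 = 2.28.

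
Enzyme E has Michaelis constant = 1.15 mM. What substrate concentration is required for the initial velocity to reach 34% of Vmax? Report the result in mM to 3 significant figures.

0.592 mM

v/Vmax = [S]/(Km+[S]) = 0.34, so [S] = Km·0.34/(1 − 0.34) = 1.15 × 0.5152.
[S] = 0.592 mM.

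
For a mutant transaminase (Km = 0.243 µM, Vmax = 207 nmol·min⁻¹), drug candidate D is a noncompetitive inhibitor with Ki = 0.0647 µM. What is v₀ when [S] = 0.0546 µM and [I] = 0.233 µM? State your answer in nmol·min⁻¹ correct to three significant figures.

8.25 nmol·min⁻¹

α = 1 + [I]/Ki = 1 + 0.233/0.0647 = 4.601.
For a noncompetitive inhibitor, Vmax is reduced to Vmax/α while Km is unchanged: Km,app = 0.243 µM, Vmax,app = 45.0 nmol·min⁻¹.
v = Vmax,app·[S]/(Km,app + [S]) = 45.0 × 0.0546/(0.243 + 0.0546) = 8.25 nmol·min⁻¹.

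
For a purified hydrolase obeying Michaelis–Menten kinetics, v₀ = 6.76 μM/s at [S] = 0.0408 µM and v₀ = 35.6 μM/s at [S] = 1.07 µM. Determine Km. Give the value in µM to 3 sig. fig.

From v = Vmax[S]/(Km+[S]), each point gives Vmax = v(Km+[S])/[S].
Equating: 6.76(Km+0.0408)/0.0408 = 35.6(Km+1.07)/1.07.
165.7·Km + 6.76 = 33.27·Km + 35.6, so (165.7 − 33.27)·Km = 35.6 − 6.76.
Km = 28.84/132.4 = 0.218 µM; then Vmax = 6.76(0.218+0.0408)/0.0408 = 42.8 μM/s.

0.218 µM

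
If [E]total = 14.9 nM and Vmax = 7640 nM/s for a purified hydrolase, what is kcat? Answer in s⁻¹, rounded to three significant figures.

513 s⁻¹

kcat = Vmax/[E]total = 7640 nM/s / 14.9 nM = 513 s⁻¹.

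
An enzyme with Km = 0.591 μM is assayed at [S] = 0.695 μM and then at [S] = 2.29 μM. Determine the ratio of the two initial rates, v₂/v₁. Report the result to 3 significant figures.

The fractional saturations are [S]/(Km+[S]) = 0.695/1.286 = 0.5404 and 2.29/2.881 = 0.7949.
v₂/v₁ is just their ratio: 0.7949/0.5404 = 1.47.

1.47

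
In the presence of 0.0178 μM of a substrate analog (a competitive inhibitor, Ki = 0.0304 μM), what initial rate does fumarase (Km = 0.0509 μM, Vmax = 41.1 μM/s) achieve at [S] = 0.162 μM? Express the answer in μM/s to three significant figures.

27.4 μM/s

With α = 1 + [I]/Ki = 1 + 0.0178/0.0304 = 1.586, the competitive rate law is v = Vmax[S] / (αKm + [S]).
v = 41.1×0.162 / (1.586×0.0509 + 0.162) = 6.658/0.2427 = 27.4 μM/s.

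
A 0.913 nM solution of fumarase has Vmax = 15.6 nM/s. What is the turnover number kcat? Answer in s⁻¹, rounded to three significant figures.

kcat = Vmax/[E]total = 15.6 nM/s / 0.913 nM = 17.1 s⁻¹.

17.1 s⁻¹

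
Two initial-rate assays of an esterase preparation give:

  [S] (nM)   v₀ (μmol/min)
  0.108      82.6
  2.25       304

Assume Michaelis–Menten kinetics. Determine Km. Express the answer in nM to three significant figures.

From v = Vmax[S]/(Km+[S]), each point gives Vmax = v(Km+[S])/[S].
Equating: 82.6(Km+0.108)/0.108 = 304(Km+2.25)/2.25.
764.8·Km + 82.6 = 135.1·Km + 304, so (764.8 − 135.1)·Km = 304 − 82.6.
Km = 221.4/629.7 = 0.352 nM; then Vmax = 82.6(0.352+0.108)/0.108 = 352 μmol/min.

0.352 nM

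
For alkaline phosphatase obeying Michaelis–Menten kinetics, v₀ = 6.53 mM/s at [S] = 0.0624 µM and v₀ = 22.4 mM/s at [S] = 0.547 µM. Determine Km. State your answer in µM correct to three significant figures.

In reciprocal form, 1/v = (Km/Vmax)·(1/[S]) + 1/Vmax. The two points give (1/[S], 1/v) = (16.03, 0.1531) and (1.828, 0.04464).
Slope = (0.1531 − 0.04464)/(16.03 − 1.828) = 0.007642; intercept = 0.1531 − 0.007642×16.03 = 0.03067.
Vmax = 1/intercept = 32.6 mM/s; Km = slope × Vmax = 0.007642 × 32.6 = 0.249 µM.

0.249 µM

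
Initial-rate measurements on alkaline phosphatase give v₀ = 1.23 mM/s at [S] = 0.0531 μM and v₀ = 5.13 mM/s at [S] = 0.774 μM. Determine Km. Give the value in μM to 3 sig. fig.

0.236 μM

In reciprocal form, 1/v = (Km/Vmax)·(1/[S]) + 1/Vmax. The two points give (1/[S], 1/v) = (18.83, 0.8130) and (1.292, 0.1949).
Slope = (0.8130 − 0.1949)/(18.83 − 1.292) = 0.03524; intercept = 0.8130 − 0.03524×18.83 = 0.1494.
Vmax = 1/intercept = 6.69 mM/s; Km = slope × Vmax = 0.03524 × 6.69 = 0.236 μM.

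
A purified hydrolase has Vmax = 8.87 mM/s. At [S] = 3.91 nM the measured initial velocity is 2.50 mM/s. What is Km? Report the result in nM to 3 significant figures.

v/Vmax = 2.50/8.87 = 0.2818 = [S]/(Km+[S]).
So Km + [S] = [S]/0.2818 = 13.87 nM, giving Km = 13.87 − 3.91 = 9.96 nM.

9.96 nM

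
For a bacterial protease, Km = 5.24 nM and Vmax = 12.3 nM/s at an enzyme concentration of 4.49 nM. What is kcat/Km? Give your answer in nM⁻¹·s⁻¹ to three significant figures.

0.523 nM⁻¹·s⁻¹

kcat = Vmax/[E]total = 12.3/4.49 = 2.74 s⁻¹.
kcat/Km = 2.74/5.24 = 0.523 nM⁻¹·s⁻¹.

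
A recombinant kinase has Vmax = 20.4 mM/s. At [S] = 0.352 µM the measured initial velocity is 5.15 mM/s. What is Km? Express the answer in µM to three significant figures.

v/Vmax = 5.15/20.4 = 0.2525 = [S]/(Km+[S]).
So Km + [S] = [S]/0.2525 = 1.394 µM, giving Km = 1.394 − 0.352 = 1.04 µM.

1.04 µM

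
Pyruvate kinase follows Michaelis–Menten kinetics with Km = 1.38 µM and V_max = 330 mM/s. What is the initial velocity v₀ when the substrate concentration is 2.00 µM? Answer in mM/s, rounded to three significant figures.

195 mM/s

v = Vmax·[S]/(Km + [S]) = 330 × 2.00 / (1.38 + 2.00)
  = 660.0 / 3.380 = 195 mM/s.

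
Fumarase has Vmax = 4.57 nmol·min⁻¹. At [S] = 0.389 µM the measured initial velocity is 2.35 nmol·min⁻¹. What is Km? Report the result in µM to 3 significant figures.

0.367 µM

From v = Vmax[S]/(Km+[S]), Km = [S](Vmax − v)/v.
Km = 0.389 × (4.57 − 2.35) / 2.35 = 0.8636/2.35 = 0.367 µM.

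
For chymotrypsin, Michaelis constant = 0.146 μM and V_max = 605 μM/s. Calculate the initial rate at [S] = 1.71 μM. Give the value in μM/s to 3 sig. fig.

557 μM/s

[S]/(Km+[S]) = 1.71/1.856 = 0.9213, the fractional saturation.
v = 0.9213 × Vmax = 0.9213 × 605 = 557 μM/s.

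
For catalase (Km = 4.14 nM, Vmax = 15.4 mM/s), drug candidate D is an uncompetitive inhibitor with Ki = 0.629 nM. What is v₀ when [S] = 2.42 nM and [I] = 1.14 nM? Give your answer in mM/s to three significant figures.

3.40 mM/s

With α = 1 + [I]/Ki = 1 + 1.14/0.629 = 2.812, the uncompetitive rate law is v = (Vmax/α)·[S] / (Km/α + [S]).
v = (15.4/2.812)×2.42 / (4.14/2.812 + 2.42) = 13.25/3.892 = 3.40 mM/s.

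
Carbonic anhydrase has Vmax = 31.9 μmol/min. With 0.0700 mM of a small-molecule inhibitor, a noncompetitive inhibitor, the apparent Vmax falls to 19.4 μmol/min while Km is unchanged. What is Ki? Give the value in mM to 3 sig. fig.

Noncompetitive: Vmax,app = Vmax/α with α = 1 + [I]/Ki.
α = Vmax/Vmax,app = 31.9/19.4 = 1.644.
Ki = [I]/(α − 1) = 0.0700/0.6443 = 0.109 mM.

0.109 mM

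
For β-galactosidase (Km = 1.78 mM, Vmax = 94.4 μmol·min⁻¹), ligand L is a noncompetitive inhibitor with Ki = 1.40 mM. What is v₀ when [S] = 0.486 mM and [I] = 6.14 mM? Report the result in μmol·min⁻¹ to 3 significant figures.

3.76 μmol·min⁻¹

With α = 1 + [I]/Ki = 1 + 6.14/1.40 = 5.386, the noncompetitive rate law is v = (Vmax/α)·[S] / (Km + [S]).
v = (94.4/5.386)×0.486 / (1.78 + 0.486) = 8.519/2.266 = 3.76 μmol·min⁻¹.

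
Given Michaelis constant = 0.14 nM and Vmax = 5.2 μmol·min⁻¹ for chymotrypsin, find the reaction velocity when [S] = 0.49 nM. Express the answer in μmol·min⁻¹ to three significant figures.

4.04 μmol·min⁻¹

[S]/(Km+[S]) = 0.49/0.6300 = 0.7778, the fractional saturation.
v = 0.7778 × Vmax = 0.7778 × 5.2 = 4.04 μmol·min⁻¹.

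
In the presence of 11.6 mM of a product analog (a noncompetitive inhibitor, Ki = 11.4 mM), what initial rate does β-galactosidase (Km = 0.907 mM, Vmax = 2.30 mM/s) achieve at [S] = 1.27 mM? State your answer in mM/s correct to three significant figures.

With α = 1 + [I]/Ki = 1 + 11.6/11.4 = 2.018, the noncompetitive rate law is v = (Vmax/α)·[S] / (Km + [S]).
v = (2.30/2.018)×1.27 / (0.907 + 1.27) = 1.448/2.177 = 0.665 mM/s.

0.665 mM/s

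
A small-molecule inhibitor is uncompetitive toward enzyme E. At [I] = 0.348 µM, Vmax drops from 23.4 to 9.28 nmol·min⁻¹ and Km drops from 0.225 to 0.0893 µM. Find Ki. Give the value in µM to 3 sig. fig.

Uncompetitive: Vmax,app = Vmax/α (and Km,app = Km/α) with α = 1 + [I]/Ki.
α = Vmax/Vmax,app = 23.4/9.28 = 2.522.
Ki = [I]/(α − 1) = 0.348/1.522 = 0.229 µM.

0.229 µM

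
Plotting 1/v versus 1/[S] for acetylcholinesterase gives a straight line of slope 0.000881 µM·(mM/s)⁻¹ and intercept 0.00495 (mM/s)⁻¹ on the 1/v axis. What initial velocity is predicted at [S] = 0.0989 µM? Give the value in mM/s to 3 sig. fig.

The y-intercept is 1/Vmax, so Vmax = 1/0.00495 = 202 mM/s.
The slope is Km/Vmax, so Km = 0.000881 × 202 = 0.178 µM.
Then v = 202 × 0.0989/(0.178 + 0.0989) = 72.2 mM/s.

72.2 mM/s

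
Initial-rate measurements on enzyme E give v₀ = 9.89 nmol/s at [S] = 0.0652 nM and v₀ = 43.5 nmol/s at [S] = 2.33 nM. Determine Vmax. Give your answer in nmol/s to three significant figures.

From v = Vmax[S]/(Km+[S]), each point gives Vmax = v(Km+[S])/[S].
Equating: 9.89(Km+0.0652)/0.0652 = 43.5(Km+2.33)/2.33.
151.7·Km + 9.89 = 18.67·Km + 43.5, so (151.7 − 18.67)·Km = 43.5 − 9.89.
Km = 33.61/133.0 = 0.253 nM; then Vmax = 9.89(0.253+0.0652)/0.0652 = 48.2 nmol/s.

48.2 nmol/s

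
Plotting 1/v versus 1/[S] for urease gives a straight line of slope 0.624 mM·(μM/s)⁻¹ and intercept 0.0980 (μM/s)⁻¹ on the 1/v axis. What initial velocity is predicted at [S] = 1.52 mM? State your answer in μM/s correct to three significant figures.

The y-intercept is 1/Vmax, so Vmax = 1/0.0980 = 10.2 μM/s.
The slope is Km/Vmax, so Km = 0.624 × 10.2 = 6.37 mM.
Then v = 10.2 × 1.52/(6.37 + 1.52) = 1.97 μM/s.

1.97 μM/s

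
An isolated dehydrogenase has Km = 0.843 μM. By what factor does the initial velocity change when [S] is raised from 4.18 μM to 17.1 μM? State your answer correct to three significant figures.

1.15

The fractional saturations are [S]/(Km+[S]) = 4.18/5.023 = 0.8322 and 17.1/17.94 = 0.9530.
v₂/v₁ is just their ratio: 0.9530/0.8322 = 1.15.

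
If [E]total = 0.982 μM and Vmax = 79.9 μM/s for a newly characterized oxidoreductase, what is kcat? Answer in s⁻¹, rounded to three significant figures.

kcat = Vmax/[E]total = 79.9 μM/s / 0.982 μM = 81.4 s⁻¹.

81.4 s⁻¹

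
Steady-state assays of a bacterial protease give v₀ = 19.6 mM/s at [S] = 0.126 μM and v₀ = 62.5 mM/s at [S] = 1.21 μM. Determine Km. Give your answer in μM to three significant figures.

0.413 μM

In reciprocal form, 1/v = (Km/Vmax)·(1/[S]) + 1/Vmax. The two points give (1/[S], 1/v) = (7.937, 0.05102) and (0.8264, 0.01600).
Slope = (0.05102 − 0.01600)/(7.937 − 0.8264) = 0.004925; intercept = 0.05102 − 0.004925×7.937 = 0.01193.
Vmax = 1/intercept = 83.8 mM/s; Km = slope × Vmax = 0.004925 × 83.8 = 0.413 μM.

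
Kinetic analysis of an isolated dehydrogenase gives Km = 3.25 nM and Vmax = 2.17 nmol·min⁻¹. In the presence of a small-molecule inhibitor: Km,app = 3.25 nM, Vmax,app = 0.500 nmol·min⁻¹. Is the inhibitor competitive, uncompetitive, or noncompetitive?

Vmax decreases (2.17 → 0.500 nmol·min⁻¹) while Km is unchanged — pure noncompetitive inhibition.

noncompetitive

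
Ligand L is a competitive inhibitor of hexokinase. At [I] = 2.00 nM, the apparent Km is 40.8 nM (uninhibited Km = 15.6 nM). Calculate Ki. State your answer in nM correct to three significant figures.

Competitive: Km,app = α·Km with α = 1 + [I]/Ki.
α = Km,app/Km = 40.8/15.6 = 2.615.
Since α = 1 + [I]/Ki, [I]/Ki = 2.615 − 1 = 1.615 and Ki = 2.00/1.615 = 1.24 nM.

1.24 nM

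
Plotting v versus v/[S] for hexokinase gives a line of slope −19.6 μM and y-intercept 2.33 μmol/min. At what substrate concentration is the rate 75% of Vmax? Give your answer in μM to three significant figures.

58.8 μM

The Eadie–Hofstee slope gives Km = 19.6 μM (slope = −Km).
v/Vmax = [S]/(Km+[S]) = 0.75 ⇒ [S] = Km·0.75/(1−0.75) = 19.6 × 3.000 = 58.8 μM.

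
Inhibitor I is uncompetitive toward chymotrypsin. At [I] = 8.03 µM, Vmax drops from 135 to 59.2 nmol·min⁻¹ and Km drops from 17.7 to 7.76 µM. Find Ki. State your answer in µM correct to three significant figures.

6.27 µM

Uncompetitive: Vmax,app = Vmax/α (and Km,app = Km/α) with α = 1 + [I]/Ki.
α = Vmax/Vmax,app = 135/59.2 = 2.280.
Ki = [I]/(α − 1) = 8.03/1.280 = 6.27 µM.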